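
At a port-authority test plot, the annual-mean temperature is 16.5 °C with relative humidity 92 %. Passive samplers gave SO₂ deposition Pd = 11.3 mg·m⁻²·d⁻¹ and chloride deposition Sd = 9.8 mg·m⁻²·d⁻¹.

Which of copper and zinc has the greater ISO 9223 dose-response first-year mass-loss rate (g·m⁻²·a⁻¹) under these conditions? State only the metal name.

copper

copper: f(T) = -0.080·(T−10) [T>10 °C] = -0.5200
  sulphur-dioxide contribution → 1.348 μm/a
  chloride contribution → 1.169 μm/a
  ⇒ r_corr(copper) = 2.517 μm/a
  mass loss = 2.517 μm/a × 8.96 g/cm³ = 22.55 g·m⁻²·a⁻¹
zinc: f(T) = -0.071·(T−10) [T>10 °C] = -0.4615
  sulphur-dioxide contribution → 1.627 μm/a
  chloride contribution → 0.5455 μm/a
  total first-year rate 2.173 μm/a
  mass loss = 2.173 μm/a × 7.14 g/cm³ = 15.51 g·m⁻²·a⁻¹
Ordering by g·m⁻²·a⁻¹: copper (22.6) > zinc (15.5)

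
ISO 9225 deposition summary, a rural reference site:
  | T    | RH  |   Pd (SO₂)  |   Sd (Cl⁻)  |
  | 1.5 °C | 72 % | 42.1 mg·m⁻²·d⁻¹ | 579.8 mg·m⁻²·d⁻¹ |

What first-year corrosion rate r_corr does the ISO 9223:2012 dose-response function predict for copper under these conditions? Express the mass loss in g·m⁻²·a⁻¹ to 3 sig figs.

copper: temperature factor f = +0.126·(-8.5) = -1.0710
  sulphur-dioxide contribution → 0.336 μm/a
  chloride contribution → 0.8211 μm/a
  ⇒ r_corr(copper) = 1.157 μm/a
Convert to mass loss: 1.157 μm/a × 8.96 g/cm³ = 10.37 g·m⁻²·a⁻¹

r_corr = 10.4 g·m⁻²·a⁻¹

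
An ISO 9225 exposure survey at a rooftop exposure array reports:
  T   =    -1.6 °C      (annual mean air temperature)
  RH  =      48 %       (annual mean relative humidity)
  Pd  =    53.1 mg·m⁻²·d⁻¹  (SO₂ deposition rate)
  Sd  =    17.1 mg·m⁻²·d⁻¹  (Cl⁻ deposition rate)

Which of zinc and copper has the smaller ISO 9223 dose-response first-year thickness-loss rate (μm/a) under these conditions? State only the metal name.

copper

zinc: f(T) = +0.038·(T−10) [T≤10 °C] = -0.4408
  Pd branch = 0.0129·Pd^0.44·e^(0.046·RH+f) = 0.4336 μm/a
  Cl⁻ term: 0.0175·17.1^0.57·exp(0.008·48+0.085·-1.6) = 0.1131
  sum: 0.4336 + 0.1131 → r_corr = 0.5468 μm/a
copper: T≤10 °C ⇒ hinge +0.126·(-1.6−10) = -1.4616
  Pd branch = 0.0053·Pd^0.26·e^(0.059·RH+f) = 0.05861 μm/a
  Sd branch = 0.01025·Sd^0.27·e^(0.036·RH+0.049·T) = 0.1148 μm/a
  r_corr = 0.05861 + 0.1148 = 0.1734 μm/a
Ordering by μm/a: zinc (0.547) > copper (0.173)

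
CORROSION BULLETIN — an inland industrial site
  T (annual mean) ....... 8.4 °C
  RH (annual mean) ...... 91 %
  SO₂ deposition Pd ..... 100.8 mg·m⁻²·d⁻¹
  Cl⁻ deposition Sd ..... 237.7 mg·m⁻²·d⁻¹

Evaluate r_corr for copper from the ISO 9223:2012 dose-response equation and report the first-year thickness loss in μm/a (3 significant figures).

copper: temperature factor f = +0.126·(-1.6) = -0.2016
  Pd branch = 0.0053·Pd^0.26·e^(0.059·RH+f) = 3.086 μm/a
  Sd branch = 0.01025·Sd^0.27·e^(0.036·RH+0.049·T) = 1.794 μm/a
  sum: 3.086 + 1.794 → r_corr = 4.879 μm/a

r_corr = 4.88 μm/a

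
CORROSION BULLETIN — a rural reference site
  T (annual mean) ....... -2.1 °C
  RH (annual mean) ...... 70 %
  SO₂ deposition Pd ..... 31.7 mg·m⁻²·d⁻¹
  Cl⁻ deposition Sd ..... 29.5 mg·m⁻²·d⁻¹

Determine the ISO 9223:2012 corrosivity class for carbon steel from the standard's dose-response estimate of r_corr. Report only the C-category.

C2

carbon steel: temperature factor f = +0.150·(-12.1) = -1.8150
  SO₂ term: 1.77·31.7^0.52·exp(0.02·70-1.8150) = 7.052
  Cl⁻ term: 0.102·29.5^0.62·exp(0.033·70+0.04·-2.1) = 7.702
  sum: 7.052 + 7.702 → r_corr = 14.75 μm/a
Category bounds: 1.3…25 μm/a bracket r_corr ⇒ C2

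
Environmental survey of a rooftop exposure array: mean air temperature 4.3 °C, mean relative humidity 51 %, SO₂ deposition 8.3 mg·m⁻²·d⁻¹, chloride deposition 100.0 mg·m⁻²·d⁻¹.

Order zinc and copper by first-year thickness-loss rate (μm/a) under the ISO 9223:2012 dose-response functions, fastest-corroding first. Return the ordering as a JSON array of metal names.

["zinc", "copper"]

zinc: f(T) = +0.038·(T−10) [T≤10 °C] = -0.2166
  Pd branch = 0.0129·Pd^0.44·e^(0.046·RH+f) = 0.2753 μm/a
  Cl⁻ term: 0.0175·100.0^0.57·exp(0.008·51+0.085·4.3) = 0.5236
  r_corr = 0.2753 + 0.5236 = 0.7988 μm/a
copper: T≤10 °C ⇒ hinge +0.126·(4.3−10) = -0.7182
  Pd branch = 0.0053·Pd^0.26·e^(0.059·RH+f) = 0.09081 μm/a
  Cl⁻ term: 0.01025·100.0^0.27·exp(0.036·51+0.049·4.3) = 0.2752
  sum: 0.09081 + 0.2752 → r_corr = 0.366 μm/a
Ordering by μm/a: zinc (0.799) > copper (0.366)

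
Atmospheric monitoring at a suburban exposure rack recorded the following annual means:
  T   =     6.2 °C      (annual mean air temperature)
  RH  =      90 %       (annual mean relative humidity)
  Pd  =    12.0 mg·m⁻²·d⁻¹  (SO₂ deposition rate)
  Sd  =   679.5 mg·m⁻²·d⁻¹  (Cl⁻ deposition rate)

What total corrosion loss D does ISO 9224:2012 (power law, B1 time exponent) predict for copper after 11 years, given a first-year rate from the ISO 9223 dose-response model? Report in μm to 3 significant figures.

D(11) = 16.5 μm

copper: f(T) = +0.126·(T−10) [T≤10 °C] = -0.4788
  Pd branch = 0.0053·Pd^0.26·e^(0.059·RH+f) = 1.268 μm/a
  Cl⁻ term: 0.01025·679.5^0.27·exp(0.036·90+0.049·6.2) = 2.063
  sum: 1.268 + 2.063 → r_corr = 3.331 μm/a
ISO 9224: D(t) = r_corr · t^b with b = 0.667 (copper, B1)
  D(11) = 3.331 × 11^0.667 = 3.331 × 4.95 = 16.49 μm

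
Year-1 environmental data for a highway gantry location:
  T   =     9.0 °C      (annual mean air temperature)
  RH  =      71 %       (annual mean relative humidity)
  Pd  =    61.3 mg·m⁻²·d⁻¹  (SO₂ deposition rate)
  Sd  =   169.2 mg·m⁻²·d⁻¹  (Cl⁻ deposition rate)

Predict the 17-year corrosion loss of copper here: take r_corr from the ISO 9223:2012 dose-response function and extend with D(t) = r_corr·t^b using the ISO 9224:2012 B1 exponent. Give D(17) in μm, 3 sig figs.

D(17) = 11.4 μm

copper: f(T) = +0.126·(T−10) [T≤10 °C] = -0.1260
  SO₂ term: 0.0053·61.3^0.26·exp(0.059·71-0.1260) = 0.8986
  Cl⁻ term: 0.01025·169.2^0.27·exp(0.036·71+0.049·9.0) = 0.8203
  r_corr = 0.8986 + 0.8203 = 1.719 μm/a
Long-term exponent b (ISO 9224 Table 2, B1) = 0.667
  D(17) = 1.719 × 17^0.667 = 1.719 × 6.618 = 11.38 μm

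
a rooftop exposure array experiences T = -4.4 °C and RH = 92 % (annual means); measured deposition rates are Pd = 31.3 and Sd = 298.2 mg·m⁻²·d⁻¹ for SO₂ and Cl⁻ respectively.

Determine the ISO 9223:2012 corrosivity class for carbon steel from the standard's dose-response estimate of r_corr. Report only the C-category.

C4

carbon steel: f(T) = +0.150·(T−10) [T≤10 °C] = -2.1600
  SO₂ term: 1.77·31.3^0.52·exp(0.02·92-2.1600) = 7.703
  Sd branch = 0.102·Sd^0.62·e^(0.033·RH+0.04·T) = 60.94 μm/a
  sum: 7.703 + 60.94 → r_corr = 68.64 μm/a
68.6 μm/a falls in (50, 80] for carbon steel → category C4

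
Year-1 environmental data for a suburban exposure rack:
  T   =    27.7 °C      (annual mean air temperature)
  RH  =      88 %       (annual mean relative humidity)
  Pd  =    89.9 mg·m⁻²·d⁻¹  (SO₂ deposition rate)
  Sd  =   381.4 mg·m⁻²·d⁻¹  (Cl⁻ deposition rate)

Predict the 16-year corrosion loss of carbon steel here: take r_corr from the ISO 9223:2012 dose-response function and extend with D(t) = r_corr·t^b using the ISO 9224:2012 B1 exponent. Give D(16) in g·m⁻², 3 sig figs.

D(16) = 8.89e+03 g·m⁻²

carbon steel: temperature factor f = -0.054·(17.7) = -0.9558
  SO₂ term: 1.77·89.9^0.52·exp(0.02·88-0.9558) = 41.04
  Cl⁻ term: 0.102·381.4^0.62·exp(0.033·88+0.04·27.7) = 224.6
  sum: 41.04 + 224.6 → r_corr = 265.7 μm/a
ISO 9224: D(t) = r_corr · t^b with b = 0.523 (carbon steel, B1)
  D(16) = 265.7 × 16^0.523 = 265.7 × 4.263 = 1133 μm
  Mass loss = 1133 μm × 7.85 g/cm³ = 8891 g·m⁻²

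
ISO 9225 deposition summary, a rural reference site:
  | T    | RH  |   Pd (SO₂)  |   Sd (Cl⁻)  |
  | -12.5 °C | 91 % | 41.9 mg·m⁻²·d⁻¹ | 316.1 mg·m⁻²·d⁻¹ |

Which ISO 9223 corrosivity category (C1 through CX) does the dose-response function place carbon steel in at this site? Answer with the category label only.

carbon steel: f(T) = +0.150·(T−10) [T≤10 °C] = -3.3750
  SO₂ term: 1.77·41.9^0.52·exp(0.02·91-3.3750) = 2.607
  Sd branch = 0.102·Sd^0.62·e^(0.033·RH+0.04·T) = 44.21 μm/a
  sum: 2.607 + 44.21 → r_corr = 46.82 μm/a
ISO 9223 Table 2 (carbon steel): 25 < 46.8 ≤ 50 μm/a ⇒ C3

C3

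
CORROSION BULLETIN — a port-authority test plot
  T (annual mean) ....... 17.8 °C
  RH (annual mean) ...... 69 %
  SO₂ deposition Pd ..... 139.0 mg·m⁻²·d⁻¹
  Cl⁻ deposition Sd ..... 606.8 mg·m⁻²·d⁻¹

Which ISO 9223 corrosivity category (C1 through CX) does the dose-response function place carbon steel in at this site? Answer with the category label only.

C5

carbon steel: f(T) = -0.054·(T−10) [T>10 °C] = -0.4212
  sulphur-dioxide contribution → 60.08 μm/a
  chloride contribution → 107.7 μm/a
  total first-year rate 167.8 μm/a
Category bounds: 80…200 μm/a bracket r_corr ⇒ C5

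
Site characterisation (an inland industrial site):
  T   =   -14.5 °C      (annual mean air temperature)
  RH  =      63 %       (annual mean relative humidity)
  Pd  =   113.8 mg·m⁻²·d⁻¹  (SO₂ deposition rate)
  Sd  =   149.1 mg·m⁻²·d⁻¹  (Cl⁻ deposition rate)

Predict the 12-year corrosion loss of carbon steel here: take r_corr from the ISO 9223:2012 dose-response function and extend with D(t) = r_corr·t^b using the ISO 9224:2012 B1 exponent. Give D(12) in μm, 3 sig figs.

carbon steel: T≤10 °C ⇒ hinge +0.150·(-14.5−10) = -3.6750
  SO₂ term: 1.77·113.8^0.52·exp(0.02·63-3.6750) = 1.855
  Sd branch = 0.102·Sd^0.62·e^(0.033·RH+0.04·T) = 10.17 μm/a
  sum: 1.855 + 10.17 → r_corr = 12.02 μm/a
Power-law: D(12) = r_corr · 12^0.523
  D(12) = 12.02 × 12^0.523 = 12.02 × 3.668 = 44.09 μm

D(12) = 44.1 μm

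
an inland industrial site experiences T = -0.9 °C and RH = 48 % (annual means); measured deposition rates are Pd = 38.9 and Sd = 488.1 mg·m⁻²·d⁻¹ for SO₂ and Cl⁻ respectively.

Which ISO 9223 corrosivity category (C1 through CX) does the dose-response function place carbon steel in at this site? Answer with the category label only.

carbon steel: f(T) = +0.150·(T−10) [T≤10 °C] = -1.6350
  sulphur-dioxide contribution → 6.048 μm/a
  chloride contribution → 22.27 μm/a
  ⇒ r_corr(carbon steel) = 28.32 μm/a
ISO 9223 Table 2 (carbon steel): 25 < 28.3 ≤ 50 μm/a ⇒ C3

C3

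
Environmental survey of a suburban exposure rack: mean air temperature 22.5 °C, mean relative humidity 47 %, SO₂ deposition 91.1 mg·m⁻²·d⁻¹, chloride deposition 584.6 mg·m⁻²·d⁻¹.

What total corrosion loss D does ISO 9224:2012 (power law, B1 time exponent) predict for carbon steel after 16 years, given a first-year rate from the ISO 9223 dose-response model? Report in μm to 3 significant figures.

carbon steel: temperature factor f = -0.054·(12.5) = -0.6750
  SO₂ term: 1.77·91.1^0.52·exp(0.02·47-0.6750) = 24.1
  Sd branch = 0.102·Sd^0.62·e^(0.033·RH+0.04·T) = 61.45 μm/a
  r_corr = 24.1 + 61.45 = 85.55 μm/a
Power-law: D(16) = r_corr · 16^0.523
  D(16) = 85.55 × 16^0.523 = 85.55 × 4.263 = 364.7 μm

D(16) = 365 μm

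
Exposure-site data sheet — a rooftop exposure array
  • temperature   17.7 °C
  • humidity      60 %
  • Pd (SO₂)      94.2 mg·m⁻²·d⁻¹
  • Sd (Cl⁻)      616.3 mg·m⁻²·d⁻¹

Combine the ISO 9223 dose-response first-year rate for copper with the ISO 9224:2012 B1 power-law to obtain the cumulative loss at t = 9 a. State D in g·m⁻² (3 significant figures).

D(9) = 59.0 g·m⁻²

copper: f(T) = -0.080·(T−10) [T>10 °C] = -0.6160
  SO₂ term: 0.0053·94.2^0.26·exp(0.059·60-0.6160) = 0.3217
  Sd branch = 0.01025·Sd^0.27·e^(0.036·RH+0.049·T) = 1.199 μm/a
  sum: 0.3217 + 1.199 → r_corr = 1.52 μm/a
Power-law: D(9) = r_corr · 9^0.667
  D(9) = 1.52 × 9^0.667 = 1.52 × 4.33 = 6.583 μm
  Mass loss = 6.583 μm × 8.96 g/cm³ = 58.98 g·m⁻²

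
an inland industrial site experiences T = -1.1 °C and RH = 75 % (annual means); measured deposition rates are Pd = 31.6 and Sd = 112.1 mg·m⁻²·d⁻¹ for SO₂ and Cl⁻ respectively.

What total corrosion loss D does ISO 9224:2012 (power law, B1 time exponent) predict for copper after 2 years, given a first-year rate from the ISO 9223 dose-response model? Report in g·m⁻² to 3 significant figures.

copper: f(T) = +0.126·(T−10) [T≤10 °C] = -1.3986
  SO₂ term: 0.0053·31.6^0.26·exp(0.059·75-1.3986) = 0.2683
  Sd branch = 0.01025·Sd^0.27·e^(0.036·RH+0.049·T) = 0.5168 μm/a
  sum: 0.2683 + 0.5168 → r_corr = 0.785 μm/a
Power-law: D(2) = r_corr · 2^0.667
  D(2) = 0.785 × 2^0.667 = 0.785 × 1.588 = 1.246 μm
  Mass loss = 1.246 μm × 8.96 g/cm³ = 11.17 g·m⁻²

D(2) = 11.2 g·m⁻²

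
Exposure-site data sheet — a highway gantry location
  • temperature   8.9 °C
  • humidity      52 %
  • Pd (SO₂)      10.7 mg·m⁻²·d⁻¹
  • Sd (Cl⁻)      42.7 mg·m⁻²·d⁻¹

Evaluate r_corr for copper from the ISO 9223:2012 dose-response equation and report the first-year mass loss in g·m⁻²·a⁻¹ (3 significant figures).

r_corr = 4.19 g·m⁻²·a⁻¹

copper: temperature factor f = +0.126·(-1.1) = -0.1386
  sulphur-dioxide contribution → 0.1837 μm/a
  chloride contribution → 0.284 μm/a
  total first-year rate 0.4677 μm/a
Convert to mass loss: 0.4677 μm/a × 8.96 g/cm³ = 4.191 g·m⁻²·a⁻¹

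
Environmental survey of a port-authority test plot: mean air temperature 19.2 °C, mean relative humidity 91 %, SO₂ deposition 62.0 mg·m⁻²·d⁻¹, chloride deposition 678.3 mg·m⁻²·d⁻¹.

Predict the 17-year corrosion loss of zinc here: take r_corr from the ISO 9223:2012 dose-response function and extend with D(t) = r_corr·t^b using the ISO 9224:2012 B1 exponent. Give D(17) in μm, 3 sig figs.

D(17) = 103 μm

zinc: temperature factor f = -0.071·(9.2) = -0.6532
  sulphur-dioxide contribution → 2.713 μm/a
  chloride contribution → 7.619 μm/a
  ⇒ r_corr(zinc) = 10.33 μm/a
Long-term exponent b (ISO 9224 Table 2, B1) = 0.813
  D(17) = 10.33 × 17^0.813 = 10.33 × 10.01 = 103.4 μm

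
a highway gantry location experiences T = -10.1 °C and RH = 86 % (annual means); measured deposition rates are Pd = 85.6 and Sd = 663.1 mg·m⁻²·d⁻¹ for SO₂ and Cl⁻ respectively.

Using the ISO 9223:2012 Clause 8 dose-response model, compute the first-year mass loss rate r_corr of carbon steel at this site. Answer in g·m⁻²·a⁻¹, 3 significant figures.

r_corr = 551 g·m⁻²·a⁻¹

carbon steel: T≤10 °C ⇒ hinge +0.150·(-10.1−10) = -3.0150
  SO₂ term: 1.77·85.6^0.52·exp(0.02·86-3.0150) = 4.903
  Sd branch = 0.102·Sd^0.62·e^(0.033·RH+0.04·T) = 65.32 μm/a
  sum: 4.903 + 65.32 → r_corr = 70.22 μm/a
Convert to mass loss: 70.22 μm/a × 7.85 g/cm³ = 551.3 g·m⁻²·a⁻¹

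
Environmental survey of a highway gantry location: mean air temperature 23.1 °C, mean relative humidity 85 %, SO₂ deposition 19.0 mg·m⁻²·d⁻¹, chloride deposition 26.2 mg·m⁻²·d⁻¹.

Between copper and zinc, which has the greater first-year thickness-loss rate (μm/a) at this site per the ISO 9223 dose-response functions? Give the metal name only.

zinc

copper: temperature factor f = -0.080·(13.1) = -1.0480
  Pd branch = 0.0053·Pd^0.26·e^(0.059·RH+f) = 0.602 μm/a
  Sd branch = 0.01025·Sd^0.27·e^(0.036·RH+0.049·T) = 1.638 μm/a
  sum: 0.602 + 1.638 → r_corr = 2.24 μm/a
zinc: temperature factor f = -0.071·(13.1) = -0.9301
  SO₂ term: 0.0129·19.0^0.44·exp(0.046·85-0.9301) = 0.9277
  Sd branch = 0.0175·Sd^0.57·e^(0.008·RH+0.085·T) = 1.583 μm/a
  r_corr = 0.9277 + 1.583 = 2.511 μm/a
Ordering by μm/a: zinc (2.51) > copper (2.24)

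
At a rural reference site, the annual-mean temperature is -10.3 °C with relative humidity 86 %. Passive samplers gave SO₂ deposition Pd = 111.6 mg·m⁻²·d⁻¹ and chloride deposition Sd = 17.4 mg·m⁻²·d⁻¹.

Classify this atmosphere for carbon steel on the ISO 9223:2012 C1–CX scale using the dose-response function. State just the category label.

C2

carbon steel: T≤10 °C ⇒ hinge +0.150·(-10.3−10) = -3.0450
  Pd branch = 1.77·Pd^0.52·e^(0.02·RH+f) = 5.462 μm/a
  Cl⁻ term: 0.102·17.4^0.62·exp(0.033·86+0.04·-10.3) = 6.782
  sum: 5.462 + 6.782 → r_corr = 12.24 μm/a
Category bounds: 1.3…25 μm/a bracket r_corr ⇒ C2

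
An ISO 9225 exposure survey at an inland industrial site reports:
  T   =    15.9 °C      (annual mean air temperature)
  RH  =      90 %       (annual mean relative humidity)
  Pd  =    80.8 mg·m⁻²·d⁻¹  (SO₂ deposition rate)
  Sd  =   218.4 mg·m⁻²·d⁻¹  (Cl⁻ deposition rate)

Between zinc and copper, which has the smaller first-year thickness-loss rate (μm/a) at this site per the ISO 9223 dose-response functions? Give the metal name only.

zinc: f(T) = -0.071·(T−10) [T>10 °C] = -0.4189
  Pd branch = 0.0129·Pd^0.44·e^(0.046·RH+f) = 3.68 μm/a
  Sd branch = 0.0175·Sd^0.57·e^(0.008·RH+0.085·T) = 2.993 μm/a
  sum: 3.68 + 2.993 → r_corr = 6.673 μm/a
copper: f(T) = -0.080·(T−10) [T>10 °C] = -0.4720
  Pd branch = 0.0053·Pd^0.26·e^(0.059·RH+f) = 2.096 μm/a
  Sd branch = 0.01025·Sd^0.27·e^(0.036·RH+0.049·T) = 2.442 μm/a
  sum: 2.096 + 2.442 → r_corr = 4.538 μm/a
Ordering by μm/a: zinc (6.67) > copper (4.54)

copper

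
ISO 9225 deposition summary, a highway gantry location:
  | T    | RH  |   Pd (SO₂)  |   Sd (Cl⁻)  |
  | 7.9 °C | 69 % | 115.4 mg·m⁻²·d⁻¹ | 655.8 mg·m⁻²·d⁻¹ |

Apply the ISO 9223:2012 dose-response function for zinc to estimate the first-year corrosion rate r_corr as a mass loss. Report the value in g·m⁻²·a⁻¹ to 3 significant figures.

r_corr = 33.5 g·m⁻²·a⁻¹

zinc: temperature factor f = +0.038·(-2.1) = -0.0798
  sulphur-dioxide contribution → 2.3 μm/a
  chloride contribution → 2.399 μm/a
  ⇒ r_corr(zinc) = 4.699 μm/a
Convert to mass loss: 4.699 μm/a × 7.14 g/cm³ = 33.55 g·m⁻²·a⁻¹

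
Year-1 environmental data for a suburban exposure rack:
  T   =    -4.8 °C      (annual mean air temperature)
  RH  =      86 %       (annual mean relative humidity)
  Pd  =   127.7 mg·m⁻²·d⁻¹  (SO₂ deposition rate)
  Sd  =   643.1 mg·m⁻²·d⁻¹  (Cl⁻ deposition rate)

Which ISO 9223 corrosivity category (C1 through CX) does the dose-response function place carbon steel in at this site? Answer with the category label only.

C5

carbon steel: temperature factor f = +0.150·(-14.8) = -2.2200
  sulphur-dioxide contribution → 13.37 μm/a
  chloride contribution → 79.23 μm/a
  total first-year rate 92.59 μm/a
Category bounds: 80…200 μm/a bracket r_corr ⇒ C5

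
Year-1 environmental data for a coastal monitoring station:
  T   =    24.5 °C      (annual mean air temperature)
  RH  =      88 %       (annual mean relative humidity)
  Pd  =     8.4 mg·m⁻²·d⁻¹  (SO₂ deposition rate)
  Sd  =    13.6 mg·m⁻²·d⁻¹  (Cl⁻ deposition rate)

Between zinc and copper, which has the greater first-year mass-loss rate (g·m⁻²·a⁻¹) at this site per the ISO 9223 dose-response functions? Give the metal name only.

copper

zinc: T>10 °C ⇒ hinge -0.071·(24.5−10) = -1.0295
  sulphur-dioxide contribution → 0.6733 μm/a
  chloride contribution → 1.257 μm/a
  total first-year rate 1.93 μm/a
  mass loss = 1.93 μm/a × 7.14 g/cm³ = 13.78 g·m⁻²·a⁻¹
copper: temperature factor f = -0.080·(14.5) = -1.1600
  sulphur-dioxide contribution → 0.5196 μm/a
  chloride contribution → 1.637 μm/a
  ⇒ r_corr(copper) = 2.156 μm/a
  mass loss = 2.156 μm/a × 8.96 g/cm³ = 19.32 g·m⁻²·a⁻¹
Ordering by g·m⁻²·a⁻¹: copper (19.3) > zinc (13.8)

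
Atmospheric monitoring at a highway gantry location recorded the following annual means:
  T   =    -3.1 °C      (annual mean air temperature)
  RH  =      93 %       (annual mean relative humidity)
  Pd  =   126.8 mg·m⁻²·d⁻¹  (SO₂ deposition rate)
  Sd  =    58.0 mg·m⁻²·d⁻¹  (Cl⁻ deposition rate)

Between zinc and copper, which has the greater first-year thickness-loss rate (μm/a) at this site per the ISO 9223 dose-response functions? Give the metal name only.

zinc

zinc: f(T) = +0.038·(T−10) [T≤10 °C] = -0.4978
  Pd branch = 0.0129·Pd^0.44·e^(0.046·RH+f) = 4.761 μm/a
  Sd branch = 0.0175·Sd^0.57·e^(0.008·RH+0.085·T) = 0.2863 μm/a
  r_corr = 4.761 + 0.2863 = 5.047 μm/a
copper: temperature factor f = +0.126·(-13.1) = -1.6506
  SO₂ term: 0.0053·126.8^0.26·exp(0.059·93-1.6506) = 0.8654
  Sd branch = 0.01025·Sd^0.27·e^(0.036·RH+0.049·T) = 0.7497 μm/a
  r_corr = 0.8654 + 0.7497 = 1.615 μm/a
Ordering by μm/a: zinc (5.05) > copper (1.62)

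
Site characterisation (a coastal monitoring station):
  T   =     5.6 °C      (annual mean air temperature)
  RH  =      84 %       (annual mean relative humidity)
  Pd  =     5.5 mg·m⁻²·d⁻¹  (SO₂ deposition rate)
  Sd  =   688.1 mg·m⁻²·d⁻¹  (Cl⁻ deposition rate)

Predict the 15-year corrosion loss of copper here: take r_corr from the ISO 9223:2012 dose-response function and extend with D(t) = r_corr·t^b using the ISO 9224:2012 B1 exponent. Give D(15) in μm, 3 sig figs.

copper: temperature factor f = +0.126·(-4.4) = -0.5544
  SO₂ term: 0.0053·5.5^0.26·exp(0.059·84-0.5544) = 0.6735
  Cl⁻ term: 0.01025·688.1^0.27·exp(0.036·84+0.049·5.6) = 1.619
  r_corr = 0.6735 + 1.619 = 2.293 μm/a
Long-term exponent b (ISO 9224 Table 2, B1) = 0.667
  D(15) = 2.293 × 15^0.667 = 2.293 × 6.088 = 13.96 μm

D(15) = 14.0 μm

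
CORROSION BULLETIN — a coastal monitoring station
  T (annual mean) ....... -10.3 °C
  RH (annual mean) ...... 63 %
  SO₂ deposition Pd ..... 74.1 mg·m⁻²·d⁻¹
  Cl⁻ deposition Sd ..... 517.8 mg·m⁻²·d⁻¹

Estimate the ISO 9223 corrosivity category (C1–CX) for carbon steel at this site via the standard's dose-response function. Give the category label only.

carbon steel: T≤10 °C ⇒ hinge +0.150·(-10.3−10) = -3.0450
  Pd branch = 1.77·Pd^0.52·e^(0.02·RH+f) = 2.787 μm/a
  Sd branch = 0.102·Sd^0.62·e^(0.033·RH+0.04·T) = 26.02 μm/a
  sum: 2.787 + 26.02 → r_corr = 28.81 μm/a
Category bounds: 25…50 μm/a bracket r_corr ⇒ C3

C3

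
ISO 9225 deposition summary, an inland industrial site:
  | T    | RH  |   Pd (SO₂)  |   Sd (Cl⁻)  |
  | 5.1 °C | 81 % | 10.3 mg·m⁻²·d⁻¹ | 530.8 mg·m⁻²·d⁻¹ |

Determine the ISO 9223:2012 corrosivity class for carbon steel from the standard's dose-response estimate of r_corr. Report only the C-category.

C5

carbon steel: T≤10 °C ⇒ hinge +0.150·(5.1−10) = -0.7350
  Pd branch = 1.77·Pd^0.52·e^(0.02·RH+f) = 14.42 μm/a
  Cl⁻ term: 0.102·530.8^0.62·exp(0.033·81+0.04·5.1) = 88.62
  sum: 14.42 + 88.62 → r_corr = 103 μm/a
ISO 9223 Table 2 (carbon steel): 80 < 103 ≤ 200 μm/a ⇒ C5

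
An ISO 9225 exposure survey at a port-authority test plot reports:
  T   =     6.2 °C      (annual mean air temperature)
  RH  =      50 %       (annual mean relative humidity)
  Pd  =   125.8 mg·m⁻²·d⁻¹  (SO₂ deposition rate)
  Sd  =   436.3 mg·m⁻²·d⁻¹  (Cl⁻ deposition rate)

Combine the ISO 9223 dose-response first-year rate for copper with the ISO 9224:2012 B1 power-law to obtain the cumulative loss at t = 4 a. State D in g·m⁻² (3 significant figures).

copper: temperature factor f = +0.126·(-3.8) = -0.4788
  Pd branch = 0.0053·Pd^0.26·e^(0.059·RH+f) = 0.2205 μm/a
  Sd branch = 0.01025·Sd^0.27·e^(0.036·RH+0.049·T) = 0.4336 μm/a
  r_corr = 0.2205 + 0.4336 = 0.6542 μm/a
Power-law: D(4) = r_corr · 4^0.667
  D(4) = 0.6542 × 4^0.667 = 0.6542 × 2.521 = 1.649 μm
  Mass loss = 1.649 μm × 8.96 g/cm³ = 14.78 g·m⁻²

D(4) = 14.8 g·m⁻²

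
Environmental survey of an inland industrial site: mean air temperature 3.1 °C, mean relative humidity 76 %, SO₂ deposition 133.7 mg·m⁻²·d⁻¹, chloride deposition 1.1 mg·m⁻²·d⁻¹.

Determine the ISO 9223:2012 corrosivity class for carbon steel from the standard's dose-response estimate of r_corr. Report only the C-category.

carbon steel: T≤10 °C ⇒ hinge +0.150·(3.1−10) = -1.0350
  Pd branch = 1.77·Pd^0.52·e^(0.02·RH+f) = 36.66 μm/a
  Sd branch = 0.102·Sd^0.62·e^(0.033·RH+0.04·T) = 1.504 μm/a
  sum: 36.66 + 1.504 → r_corr = 38.16 μm/a
38.2 μm/a falls in (25, 50] for carbon steel → category C3

C3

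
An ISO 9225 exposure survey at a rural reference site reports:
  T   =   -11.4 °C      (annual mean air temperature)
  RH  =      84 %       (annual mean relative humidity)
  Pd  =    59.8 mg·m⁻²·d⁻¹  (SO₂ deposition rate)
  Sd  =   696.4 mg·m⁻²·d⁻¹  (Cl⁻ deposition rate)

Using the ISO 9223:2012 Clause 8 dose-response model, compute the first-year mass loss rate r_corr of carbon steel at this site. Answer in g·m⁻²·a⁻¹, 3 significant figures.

carbon steel: T≤10 °C ⇒ hinge +0.150·(-11.4−10) = -3.2100
  Pd branch = 1.77·Pd^0.52·e^(0.02·RH+f) = 3.217 μm/a
  Sd branch = 0.102·Sd^0.62·e^(0.033·RH+0.04·T) = 59.84 μm/a
  r_corr = 3.217 + 59.84 = 63.06 μm/a
Convert to mass loss: 63.06 μm/a × 7.85 g/cm³ = 495 g·m⁻²·a⁻¹

r_corr = 495 g·m⁻²·a⁻¹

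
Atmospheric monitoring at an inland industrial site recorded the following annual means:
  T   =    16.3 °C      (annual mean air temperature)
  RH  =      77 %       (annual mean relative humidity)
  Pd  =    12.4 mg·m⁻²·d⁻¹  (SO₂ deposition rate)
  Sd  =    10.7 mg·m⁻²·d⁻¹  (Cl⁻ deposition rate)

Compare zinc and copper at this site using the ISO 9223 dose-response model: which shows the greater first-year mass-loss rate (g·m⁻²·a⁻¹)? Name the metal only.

zinc: temperature factor f = -0.071·(6.3) = -0.4473
  sulphur-dioxide contribution → 0.8624 μm/a
  chloride contribution → 0.5001 μm/a
  total first-year rate 1.362 μm/a
  mass loss = 1.362 μm/a × 7.14 g/cm³ = 9.728 g·m⁻²·a⁻¹
copper: temperature factor f = -0.080·(6.3) = -0.5040
  sulphur-dioxide contribution → 0.579 μm/a
  chloride contribution → 0.6909 μm/a
  ⇒ r_corr(copper) = 1.27 μm/a
  mass loss = 1.27 μm/a × 8.96 g/cm³ = 11.38 g·m⁻²·a⁻¹
Ordering by g·m⁻²·a⁻¹: copper (11.4) > zinc (9.73)

copper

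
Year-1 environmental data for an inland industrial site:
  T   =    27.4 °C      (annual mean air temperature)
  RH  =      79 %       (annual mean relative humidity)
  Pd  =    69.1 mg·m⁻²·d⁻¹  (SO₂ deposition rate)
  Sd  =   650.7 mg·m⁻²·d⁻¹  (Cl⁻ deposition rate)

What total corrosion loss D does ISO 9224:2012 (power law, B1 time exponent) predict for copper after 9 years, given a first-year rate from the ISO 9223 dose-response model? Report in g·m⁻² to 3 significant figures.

copper: T>10 °C ⇒ hinge -0.080·(27.4−10) = -1.3920
  sulphur-dioxide contribution → 0.419 μm/a
  chloride contribution → 3.878 μm/a
  ⇒ r_corr(copper) = 4.297 μm/a
Long-term exponent b (ISO 9224 Table 2, B1) = 0.667
  D(9) = 4.297 × 9^0.667 = 4.297 × 4.33 = 18.6 μm
  Mass loss = 18.6 μm × 8.96 g/cm³ = 166.7 g·m⁻²

D(9) = 167 g·m⁻²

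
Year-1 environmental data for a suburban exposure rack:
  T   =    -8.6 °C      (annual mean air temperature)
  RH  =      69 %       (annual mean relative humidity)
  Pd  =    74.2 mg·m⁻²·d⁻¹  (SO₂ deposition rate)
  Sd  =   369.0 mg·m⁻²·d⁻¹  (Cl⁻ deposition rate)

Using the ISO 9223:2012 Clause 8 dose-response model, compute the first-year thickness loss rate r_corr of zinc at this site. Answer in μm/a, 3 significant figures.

r_corr = 1.44 μm/a

zinc: f(T) = +0.038·(T−10) [T≤10 °C] = -0.7068
  SO₂ term: 0.0129·74.2^0.44·exp(0.046·69-0.7068) = 1.012
  Cl⁻ term: 0.0175·369.0^0.57·exp(0.008·69+0.085·-8.6) = 0.4251
  sum: 1.012 + 0.4251 → r_corr = 1.437 μm/a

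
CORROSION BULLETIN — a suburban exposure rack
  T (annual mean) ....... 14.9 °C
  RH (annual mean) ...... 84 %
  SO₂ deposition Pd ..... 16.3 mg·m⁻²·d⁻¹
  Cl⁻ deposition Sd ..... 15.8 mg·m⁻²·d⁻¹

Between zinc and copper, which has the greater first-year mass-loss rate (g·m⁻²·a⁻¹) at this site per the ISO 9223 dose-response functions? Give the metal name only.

copper

zinc: temperature factor f = -0.071·(4.9) = -0.3479
  sulphur-dioxide contribution → 1.482 μm/a
  chloride contribution → 0.5863 μm/a
  total first-year rate 2.069 μm/a
  mass loss = 2.069 μm/a × 7.14 g/cm³ = 14.77 g·m⁻²·a⁻¹
copper: f(T) = -0.080·(T−10) [T>10 °C] = -0.3920
  sulphur-dioxide contribution → 1.051 μm/a
  chloride contribution → 0.922 μm/a
  total first-year rate 1.973 μm/a
  mass loss = 1.973 μm/a × 8.96 g/cm³ = 17.68 g·m⁻²·a⁻¹
Ordering by g·m⁻²·a⁻¹: copper (17.7) > zinc (14.8)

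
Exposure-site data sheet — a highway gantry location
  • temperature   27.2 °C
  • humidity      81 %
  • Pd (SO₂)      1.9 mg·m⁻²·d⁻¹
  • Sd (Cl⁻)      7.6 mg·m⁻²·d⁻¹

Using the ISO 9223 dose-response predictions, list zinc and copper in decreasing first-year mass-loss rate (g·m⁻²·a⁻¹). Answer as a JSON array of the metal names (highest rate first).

["copper", "zinc"]

zinc: temperature factor f = -0.071·(17.2) = -1.2212
  sulphur-dioxide contribution → 0.2094 μm/a
  chloride contribution → 1.073 μm/a
  ⇒ r_corr(zinc) = 1.282 μm/a
  mass loss = 1.282 μm/a × 7.14 g/cm³ = 9.157 g·m⁻²·a⁻¹
copper: f(T) = -0.080·(T−10) [T>10 °C] = -1.3760
  sulphur-dioxide contribution → 0.1882 μm/a
  chloride contribution → 1.241 μm/a
  ⇒ r_corr(copper) = 1.429 μm/a
  mass loss = 1.429 μm/a × 8.96 g/cm³ = 12.81 g·m⁻²·a⁻¹
Ordering by g·m⁻²·a⁻¹: copper (12.8) > zinc (9.16)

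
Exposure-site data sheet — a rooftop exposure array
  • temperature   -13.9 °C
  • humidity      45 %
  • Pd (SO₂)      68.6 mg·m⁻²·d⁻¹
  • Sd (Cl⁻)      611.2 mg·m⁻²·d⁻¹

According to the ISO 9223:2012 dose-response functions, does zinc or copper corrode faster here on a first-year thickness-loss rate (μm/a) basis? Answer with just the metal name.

zinc: T≤10 °C ⇒ hinge +0.038·(-13.9−10) = -0.9082
  Pd branch = 0.0129·Pd^0.44·e^(0.046·RH+f) = 0.2649 μm/a
  Sd branch = 0.0175·Sd^0.57·e^(0.008·RH+0.085·T) = 0.2981 μm/a
  sum: 0.2649 + 0.2981 → r_corr = 0.5631 μm/a
copper: temperature factor f = +0.126·(-23.9) = -3.0114
  Pd branch = 0.0053·Pd^0.26·e^(0.059·RH+f) = 0.01114 μm/a
  Cl⁻ term: 0.01025·611.2^0.27·exp(0.036·45+0.049·-13.9) = 0.1482
  r_corr = 0.01114 + 0.1482 = 0.1593 μm/a
Ordering by μm/a: zinc (0.563) > copper (0.159)

zinc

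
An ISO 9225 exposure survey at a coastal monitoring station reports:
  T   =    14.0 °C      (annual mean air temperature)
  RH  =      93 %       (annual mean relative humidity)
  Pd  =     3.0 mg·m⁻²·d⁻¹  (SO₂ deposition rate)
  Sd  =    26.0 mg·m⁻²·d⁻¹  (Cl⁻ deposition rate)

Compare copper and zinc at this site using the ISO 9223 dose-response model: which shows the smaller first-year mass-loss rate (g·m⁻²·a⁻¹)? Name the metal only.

zinc

copper: f(T) = -0.080·(T−10) [T>10 °C] = -0.3200
  SO₂ term: 0.0053·3.0^0.26·exp(0.059·93-0.3200) = 1.237
  Cl⁻ term: 0.01025·26.0^0.27·exp(0.036·93+0.049·14.0) = 1.395
  sum: 1.237 + 1.395 → r_corr = 2.632 μm/a
  mass loss = 2.632 μm/a × 8.96 g/cm³ = 23.59 g·m⁻²·a⁻¹
zinc: temperature factor f = -0.071·(4.0) = -0.2840
  SO₂ term: 0.0129·3.0^0.44·exp(0.046·93-0.2840) = 1.135
  Cl⁻ term: 0.0175·26.0^0.57·exp(0.008·93+0.085·14.0) = 0.7754
  r_corr = 1.135 + 0.7754 = 1.911 μm/a
  mass loss = 1.911 μm/a × 7.14 g/cm³ = 13.64 g·m⁻²·a⁻¹
Ordering by g·m⁻²·a⁻¹: copper (23.6) > zinc (13.6)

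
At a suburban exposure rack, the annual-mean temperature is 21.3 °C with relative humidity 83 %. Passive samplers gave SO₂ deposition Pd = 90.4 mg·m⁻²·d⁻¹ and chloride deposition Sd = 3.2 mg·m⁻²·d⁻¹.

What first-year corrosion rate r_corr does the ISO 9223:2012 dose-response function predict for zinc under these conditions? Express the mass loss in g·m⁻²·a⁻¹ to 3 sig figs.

zinc: f(T) = -0.071·(T−10) [T>10 °C] = -0.8023
  SO₂ term: 0.0129·90.4^0.44·exp(0.046·83-0.8023) = 1.91
  Cl⁻ term: 0.0175·3.2^0.57·exp(0.008·83+0.085·21.3) = 0.4033
  r_corr = 1.91 + 0.4033 = 2.313 μm/a
Convert to mass loss: 2.313 μm/a × 7.14 g/cm³ = 16.52 g·m⁻²·a⁻¹

r_corr = 16.5 g·m⁻²·a⁻¹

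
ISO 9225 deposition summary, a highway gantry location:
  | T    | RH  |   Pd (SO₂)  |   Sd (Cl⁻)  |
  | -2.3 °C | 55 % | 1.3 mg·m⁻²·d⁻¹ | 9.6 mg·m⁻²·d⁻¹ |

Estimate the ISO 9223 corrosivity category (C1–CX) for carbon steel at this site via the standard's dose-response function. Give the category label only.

carbon steel: temperature factor f = +0.150·(-12.3) = -1.8450
  sulphur-dioxide contribution → 0.9631 μm/a
  chloride contribution → 2.322 μm/a
  total first-year rate 3.285 μm/a
3.29 μm/a falls in (1.3, 25] for carbon steel → category C2

C2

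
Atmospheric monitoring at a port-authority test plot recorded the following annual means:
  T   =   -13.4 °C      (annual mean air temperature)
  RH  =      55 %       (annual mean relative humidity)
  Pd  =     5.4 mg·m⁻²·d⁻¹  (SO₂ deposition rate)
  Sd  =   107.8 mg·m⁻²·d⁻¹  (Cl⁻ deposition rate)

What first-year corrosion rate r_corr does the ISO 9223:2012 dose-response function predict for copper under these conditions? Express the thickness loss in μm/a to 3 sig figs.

r_corr = 0.147 μm/a

copper: temperature factor f = +0.126·(-23.4) = -2.9484
  sulphur-dioxide contribution → 0.01105 μm/a
  chloride contribution → 0.1362 μm/a
  ⇒ r_corr(copper) = 0.1473 μm/a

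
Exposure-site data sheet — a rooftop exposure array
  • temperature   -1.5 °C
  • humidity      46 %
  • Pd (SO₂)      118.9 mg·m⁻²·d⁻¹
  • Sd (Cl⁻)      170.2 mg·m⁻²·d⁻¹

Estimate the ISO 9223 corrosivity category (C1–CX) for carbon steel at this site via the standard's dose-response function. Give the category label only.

C2

carbon steel: temperature factor f = +0.150·(-11.5) = -1.7250
  Pd branch = 1.77·Pd^0.52·e^(0.02·RH+f) = 9.494 μm/a
  Sd branch = 0.102·Sd^0.62·e^(0.033·RH+0.04·T) = 10.59 μm/a
  r_corr = 9.494 + 10.59 = 20.09 μm/a
ISO 9223 Table 2 (carbon steel): 1.3 < 20.1 ≤ 25 μm/a ⇒ C2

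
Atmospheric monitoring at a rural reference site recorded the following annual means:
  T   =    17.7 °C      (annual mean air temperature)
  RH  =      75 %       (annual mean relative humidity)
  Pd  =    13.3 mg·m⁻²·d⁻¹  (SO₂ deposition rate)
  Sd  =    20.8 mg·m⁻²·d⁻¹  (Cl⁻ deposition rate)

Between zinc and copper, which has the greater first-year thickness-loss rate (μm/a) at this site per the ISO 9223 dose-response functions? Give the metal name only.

zinc

zinc: T>10 °C ⇒ hinge -0.071·(17.7−10) = -0.5467
  sulphur-dioxide contribution → 0.7345 μm/a
  chloride contribution → 0.8097 μm/a
  ⇒ r_corr(zinc) = 1.544 μm/a
copper: T>10 °C ⇒ hinge -0.080·(17.7−10) = -0.6160
  sulphur-dioxide contribution → 0.4685 μm/a
  chloride contribution → 0.8239 μm/a
  total first-year rate 1.292 μm/a
Ordering by μm/a: zinc (1.54) > copper (1.29)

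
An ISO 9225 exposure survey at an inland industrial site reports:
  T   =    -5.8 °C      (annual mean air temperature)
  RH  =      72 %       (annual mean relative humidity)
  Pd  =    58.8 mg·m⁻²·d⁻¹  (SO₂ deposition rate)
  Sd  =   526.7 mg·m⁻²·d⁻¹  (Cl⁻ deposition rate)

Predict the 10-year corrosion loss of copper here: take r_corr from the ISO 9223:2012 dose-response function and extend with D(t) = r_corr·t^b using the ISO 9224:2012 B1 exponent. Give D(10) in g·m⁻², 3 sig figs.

copper: temperature factor f = +0.126·(-15.8) = -1.9908
  sulphur-dioxide contribution → 0.1461 μm/a
  chloride contribution → 0.5595 μm/a
  total first-year rate 0.7056 μm/a
Power-law: D(10) = r_corr · 10^0.667
  D(10) = 0.7056 × 10^0.667 = 0.7056 × 4.645 = 3.278 μm
  Mass loss = 3.278 μm × 8.96 g/cm³ = 29.37 g·m⁻²

D(10) = 29.4 g·m⁻²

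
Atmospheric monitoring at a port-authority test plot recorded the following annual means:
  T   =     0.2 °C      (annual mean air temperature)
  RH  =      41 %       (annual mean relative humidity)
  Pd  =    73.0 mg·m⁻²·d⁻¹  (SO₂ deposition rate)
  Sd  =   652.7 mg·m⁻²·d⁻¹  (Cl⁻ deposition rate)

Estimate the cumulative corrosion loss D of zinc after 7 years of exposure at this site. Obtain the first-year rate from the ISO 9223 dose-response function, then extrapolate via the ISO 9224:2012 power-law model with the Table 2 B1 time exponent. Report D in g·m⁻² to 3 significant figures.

D(7) = 48.0 g·m⁻²

zinc: T≤10 °C ⇒ hinge +0.038·(0.2−10) = -0.3724
  SO₂ term: 0.0129·73.0^0.44·exp(0.046·41-0.3724) = 0.3871
  Cl⁻ term: 0.0175·652.7^0.57·exp(0.008·41+0.085·0.2) = 0.9937
  sum: 0.3871 + 0.9937 → r_corr = 1.381 μm/a
ISO 9224: D(t) = r_corr · t^b with b = 0.813 (zinc, B1)
  D(7) = 1.381 × 7^0.813 = 1.381 × 4.865 = 6.717 μm
  Mass loss = 6.717 μm × 7.14 g/cm³ = 47.96 g·m⁻²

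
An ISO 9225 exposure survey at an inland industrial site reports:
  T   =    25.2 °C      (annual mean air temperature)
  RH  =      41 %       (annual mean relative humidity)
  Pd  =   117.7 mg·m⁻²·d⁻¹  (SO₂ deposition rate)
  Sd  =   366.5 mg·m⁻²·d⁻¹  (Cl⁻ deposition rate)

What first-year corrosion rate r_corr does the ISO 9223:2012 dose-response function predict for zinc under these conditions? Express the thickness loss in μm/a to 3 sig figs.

zinc: f(T) = -0.071·(T−10) [T>10 °C] = -1.0792
  SO₂ term: 0.0129·117.7^0.44·exp(0.046·41-1.0792) = 0.2356
  Cl⁻ term: 0.0175·366.5^0.57·exp(0.008·41+0.085·25.2) = 5.988
  sum: 0.2356 + 5.988 → r_corr = 6.223 μm/a

r_corr = 6.22 μm/a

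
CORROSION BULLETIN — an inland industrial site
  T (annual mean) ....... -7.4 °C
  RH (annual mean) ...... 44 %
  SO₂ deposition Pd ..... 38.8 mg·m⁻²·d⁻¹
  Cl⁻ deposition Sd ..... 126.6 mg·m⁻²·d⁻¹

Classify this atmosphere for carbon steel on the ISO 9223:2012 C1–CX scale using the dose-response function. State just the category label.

C2

carbon steel: temperature factor f = +0.150·(-17.4) = -2.6100
  Pd branch = 1.77·Pd^0.52·e^(0.02·RH+f) = 2.103 μm/a
  Cl⁻ term: 0.102·126.6^0.62·exp(0.033·44+0.04·-7.4) = 6.519
  sum: 2.103 + 6.519 → r_corr = 8.622 μm/a
8.62 μm/a falls in (1.3, 25] for carbon steel → category C2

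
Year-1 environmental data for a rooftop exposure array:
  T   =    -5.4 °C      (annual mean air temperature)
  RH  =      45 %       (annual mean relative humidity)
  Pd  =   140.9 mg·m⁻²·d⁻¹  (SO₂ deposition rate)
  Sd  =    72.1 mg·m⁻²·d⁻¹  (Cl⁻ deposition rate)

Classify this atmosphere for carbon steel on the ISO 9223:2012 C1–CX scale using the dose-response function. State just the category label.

carbon steel: f(T) = +0.150·(T−10) [T≤10 °C] = -2.3100
  sulphur-dioxide contribution → 5.663 μm/a
  chloride contribution → 5.148 μm/a
  ⇒ r_corr(carbon steel) = 10.81 μm/a
ISO 9223 Table 2 (carbon steel): 1.3 < 10.8 ≤ 25 μm/a ⇒ C2

C2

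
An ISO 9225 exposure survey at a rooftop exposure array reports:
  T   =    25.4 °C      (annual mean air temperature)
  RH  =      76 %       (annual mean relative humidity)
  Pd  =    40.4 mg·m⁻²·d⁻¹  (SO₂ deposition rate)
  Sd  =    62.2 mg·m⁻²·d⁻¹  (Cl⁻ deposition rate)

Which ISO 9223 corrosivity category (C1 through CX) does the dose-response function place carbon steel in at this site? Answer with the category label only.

carbon steel: T>10 °C ⇒ hinge -0.054·(25.4−10) = -0.8316
  sulphur-dioxide contribution → 24.11 μm/a
  chloride contribution → 44.79 μm/a
  ⇒ r_corr(carbon steel) = 68.91 μm/a
ISO 9223 Table 2 (carbon steel): 50 < 68.9 ≤ 80 μm/a ⇒ C4

C4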